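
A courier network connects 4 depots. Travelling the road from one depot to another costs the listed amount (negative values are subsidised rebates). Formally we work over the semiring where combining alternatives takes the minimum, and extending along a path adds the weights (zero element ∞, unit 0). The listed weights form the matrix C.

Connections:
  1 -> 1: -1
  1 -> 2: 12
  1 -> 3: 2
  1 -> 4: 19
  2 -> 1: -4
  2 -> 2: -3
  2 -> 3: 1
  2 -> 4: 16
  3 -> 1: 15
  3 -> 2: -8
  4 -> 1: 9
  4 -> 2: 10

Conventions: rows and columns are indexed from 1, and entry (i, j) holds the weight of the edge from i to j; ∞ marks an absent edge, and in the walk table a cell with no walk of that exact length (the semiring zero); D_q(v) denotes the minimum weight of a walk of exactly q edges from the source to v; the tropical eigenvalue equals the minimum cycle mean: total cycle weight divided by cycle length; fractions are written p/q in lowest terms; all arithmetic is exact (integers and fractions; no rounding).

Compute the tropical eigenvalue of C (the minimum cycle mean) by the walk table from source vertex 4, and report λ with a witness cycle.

q=0: [∞, ∞, ∞, 0]
q=1: [9, 10, ∞, ∞]
q=2: [6, 7, 11, 26]
q=3: [3, 3, 8, 23]
q=4: [-1, 0, 4, 19]
Optimal cycle mean attained by: cycle 2->3->2, total 1 + (-8), length 2.
Answer: λ = -7/2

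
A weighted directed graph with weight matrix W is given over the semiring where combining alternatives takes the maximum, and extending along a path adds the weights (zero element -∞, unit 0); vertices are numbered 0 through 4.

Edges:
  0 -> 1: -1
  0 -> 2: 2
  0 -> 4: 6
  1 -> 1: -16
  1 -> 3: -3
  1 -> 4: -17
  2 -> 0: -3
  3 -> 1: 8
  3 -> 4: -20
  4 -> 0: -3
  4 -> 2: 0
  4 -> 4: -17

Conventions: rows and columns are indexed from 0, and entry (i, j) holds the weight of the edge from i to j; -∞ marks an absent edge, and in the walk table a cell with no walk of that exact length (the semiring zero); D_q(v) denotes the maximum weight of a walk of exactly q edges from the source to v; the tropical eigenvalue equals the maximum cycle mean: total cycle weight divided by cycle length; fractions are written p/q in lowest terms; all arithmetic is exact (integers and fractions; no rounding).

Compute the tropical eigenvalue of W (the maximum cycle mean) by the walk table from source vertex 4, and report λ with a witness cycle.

q=0: [-∞, -∞, -∞, -∞, 0]
q=1: [-3, -∞, 0, -∞, -17]
q=2: [-3, -4, -1, -∞, 3]
q=3: [0, -4, 3, -7, 3]
q=4: [0, 1, 3, -7, 6]
q=5: [3, 1, 6, -2, 6]
Optimal cycle mean attained by: cycle 1->3->1, total (-3) + 8, length 2.
Answer: λ = 5/2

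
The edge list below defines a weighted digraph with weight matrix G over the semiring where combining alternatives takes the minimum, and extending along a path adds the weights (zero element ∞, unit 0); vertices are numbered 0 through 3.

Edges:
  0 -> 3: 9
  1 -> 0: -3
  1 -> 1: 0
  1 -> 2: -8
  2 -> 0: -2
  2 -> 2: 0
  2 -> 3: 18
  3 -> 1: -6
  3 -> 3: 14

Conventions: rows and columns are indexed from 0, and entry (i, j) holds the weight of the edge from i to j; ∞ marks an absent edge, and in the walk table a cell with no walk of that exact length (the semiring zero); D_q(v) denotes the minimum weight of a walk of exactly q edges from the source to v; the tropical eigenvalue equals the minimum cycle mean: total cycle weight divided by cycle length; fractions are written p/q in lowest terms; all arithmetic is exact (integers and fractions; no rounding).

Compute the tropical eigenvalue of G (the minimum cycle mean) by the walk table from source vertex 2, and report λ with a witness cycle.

q=0: [∞, ∞, 0, ∞]
q=1: [-2, ∞, 0, 18]
q=2: [-2, 12, 0, 7]
q=3: [-2, 1, 0, 7]
q=4: [-2, 1, -7, 7]
Optimal cycle mean attained by: cycle 0->3->1->2->0, total 9 + (-6) + (-8) + (-2), length 4.
Answer: λ = -7/4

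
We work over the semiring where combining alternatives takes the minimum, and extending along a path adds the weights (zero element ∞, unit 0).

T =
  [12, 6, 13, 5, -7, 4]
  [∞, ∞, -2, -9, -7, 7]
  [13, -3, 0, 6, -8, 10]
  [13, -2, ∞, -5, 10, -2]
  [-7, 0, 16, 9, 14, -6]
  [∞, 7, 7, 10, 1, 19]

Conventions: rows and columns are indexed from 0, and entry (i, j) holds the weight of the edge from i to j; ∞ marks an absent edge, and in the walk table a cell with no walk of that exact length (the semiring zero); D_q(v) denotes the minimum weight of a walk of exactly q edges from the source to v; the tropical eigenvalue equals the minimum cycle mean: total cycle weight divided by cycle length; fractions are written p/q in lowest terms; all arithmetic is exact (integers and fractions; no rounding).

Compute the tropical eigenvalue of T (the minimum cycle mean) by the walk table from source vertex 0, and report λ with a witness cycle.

q=0: [0, ∞, ∞, ∞, ∞, ∞]
q=1: [12, 6, 13, 5, -7, 4]
q=2: [-14, -7, 4, -3, -1, -13]
q=3: [-8, -8, -9, -16, -21, -10]
q=4: [-28, -21, -10, -21, -17, -27]
q=5: [-24, -23, -23, -30, -35, -24]
q=6: [-42, -35, -25, -35, -31, -41]
Optimal cycle mean attained by: cycle 0->4->0, total (-7) + (-7), length 2.
Answer: λ = -7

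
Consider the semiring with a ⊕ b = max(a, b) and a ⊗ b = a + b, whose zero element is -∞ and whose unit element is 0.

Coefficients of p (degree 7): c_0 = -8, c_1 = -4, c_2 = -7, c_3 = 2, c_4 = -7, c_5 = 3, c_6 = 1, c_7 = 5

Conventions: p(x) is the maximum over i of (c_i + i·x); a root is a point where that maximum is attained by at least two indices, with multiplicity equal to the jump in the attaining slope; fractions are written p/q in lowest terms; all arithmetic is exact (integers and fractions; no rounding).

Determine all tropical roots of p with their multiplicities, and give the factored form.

hull edge (i=0, c=-8) to (i=1, c=-4): slope 4, span 1
hull edge (i=1, c=-4) to (i=3, c=2): slope 3, span 2
hull edge (i=3, c=2) to (i=7, c=5): slope 3/4, span 4
Factored form: p(x) = 5 ⊗ (x ⊕ (-4)) ⊗ (x ⊕ (-3)) ⊗ (x ⊕ (-3)) ⊗ (x ⊕ (-3/4)) ⊗ (x ⊕ (-3/4)) ⊗ (x ⊕ (-3/4)) ⊗ (x ⊕ (-3/4))
Answer: roots = -4 (mult 1), -3 (mult 2), -3/4 (mult 4)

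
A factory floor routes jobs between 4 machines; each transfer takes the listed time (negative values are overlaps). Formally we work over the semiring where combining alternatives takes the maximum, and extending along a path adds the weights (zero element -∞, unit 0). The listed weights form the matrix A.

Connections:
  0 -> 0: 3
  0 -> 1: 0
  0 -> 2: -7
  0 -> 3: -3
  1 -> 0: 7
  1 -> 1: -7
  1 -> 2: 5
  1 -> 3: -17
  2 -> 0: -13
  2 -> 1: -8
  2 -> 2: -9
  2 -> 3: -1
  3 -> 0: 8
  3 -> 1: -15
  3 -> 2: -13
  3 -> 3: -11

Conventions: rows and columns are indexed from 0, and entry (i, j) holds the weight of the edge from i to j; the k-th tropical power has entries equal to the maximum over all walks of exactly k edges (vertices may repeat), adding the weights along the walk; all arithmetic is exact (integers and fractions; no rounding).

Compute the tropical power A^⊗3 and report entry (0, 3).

A^⊗2:
  [7, 3, 5, 0]
  [10, 7, 0, 4]
  [7, -13, -3, -10]
  [11, 8, 1, 5]
A^⊗3:
  [10, 7, 8, 4]
  [14, 10, 12, 7]
  [10, 7, 0, 4]
  [15, 11, 13, 8]
Key observation: the optimum is the walk 0->1->0->3, with weight 0 + 7 + (-3) = 4.
Optimal value attained by: walk 0->1->0->3.
Answer: (A^⊗3)[0][3] = 4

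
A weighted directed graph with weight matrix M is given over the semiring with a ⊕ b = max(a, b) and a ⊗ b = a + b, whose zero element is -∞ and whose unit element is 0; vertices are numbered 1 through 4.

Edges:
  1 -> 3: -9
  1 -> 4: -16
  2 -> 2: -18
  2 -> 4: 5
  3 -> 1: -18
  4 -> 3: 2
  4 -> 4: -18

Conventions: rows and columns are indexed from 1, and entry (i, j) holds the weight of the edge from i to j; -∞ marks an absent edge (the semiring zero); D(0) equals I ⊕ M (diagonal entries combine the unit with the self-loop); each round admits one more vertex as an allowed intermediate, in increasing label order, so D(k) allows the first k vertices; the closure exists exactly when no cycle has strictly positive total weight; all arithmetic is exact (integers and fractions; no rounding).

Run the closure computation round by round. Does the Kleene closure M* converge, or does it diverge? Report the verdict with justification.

D(0):
  [0, -∞, -9, -16]
  [-∞, 0, -∞, 5]
  [-18, -∞, 0, -∞]
  [-∞, -∞, 2, 0]
D(1):
  [0, -∞, -9, -16]
  [-∞, 0, -∞, 5]
  [-18, -∞, 0, -34]
  [-∞, -∞, 2, 0]
D(2):
  [0, -∞, -9, -16]
  [-∞, 0, -∞, 5]
  [-18, -∞, 0, -34]
  [-∞, -∞, 2, 0]
D(3):
  [0, -∞, -9, -16]
  [-∞, 0, -∞, 5]
  [-18, -∞, 0, -34]
  [-16, -∞, 2, 0]
D(4):
  [0, -∞, -9, -16]
  [-11, 0, 7, 5]
  [-18, -∞, 0, -34]
  [-16, -∞, 2, 0]
Key observation: every diagonal entry stays at the unit through all rounds, so no improving cycle exists.
Answer: CONVERGES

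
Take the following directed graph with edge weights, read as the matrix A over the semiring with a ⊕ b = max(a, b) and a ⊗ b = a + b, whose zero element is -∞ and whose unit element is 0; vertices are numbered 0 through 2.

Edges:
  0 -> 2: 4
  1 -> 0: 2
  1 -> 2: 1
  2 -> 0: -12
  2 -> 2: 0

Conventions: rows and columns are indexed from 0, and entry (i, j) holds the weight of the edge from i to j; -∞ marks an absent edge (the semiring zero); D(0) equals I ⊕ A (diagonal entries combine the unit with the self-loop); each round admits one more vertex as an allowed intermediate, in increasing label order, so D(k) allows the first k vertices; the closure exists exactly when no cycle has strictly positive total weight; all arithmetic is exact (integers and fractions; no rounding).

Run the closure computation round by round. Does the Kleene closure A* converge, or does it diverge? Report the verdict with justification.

D(0):
  [0, -∞, 4]
  [2, 0, 1]
  [-12, -∞, 0]
D(1):
  [0, -∞, 4]
  [2, 0, 6]
  [-12, -∞, 0]
D(2):
  [0, -∞, 4]
  [2, 0, 6]
  [-12, -∞, 0]
D(3):
  [0, -∞, 4]
  [2, 0, 6]
  [-12, -∞, 0]
Key observation: every diagonal entry stays at the unit through all rounds, so no improving cycle exists.
Answer: CONVERGES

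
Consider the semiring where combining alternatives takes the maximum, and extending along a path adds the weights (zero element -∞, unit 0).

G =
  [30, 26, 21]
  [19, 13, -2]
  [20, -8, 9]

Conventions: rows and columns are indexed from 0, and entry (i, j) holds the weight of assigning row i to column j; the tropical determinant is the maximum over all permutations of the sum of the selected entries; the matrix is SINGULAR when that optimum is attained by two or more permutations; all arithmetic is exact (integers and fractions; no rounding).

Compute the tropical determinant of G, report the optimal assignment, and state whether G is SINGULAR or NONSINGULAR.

σ = (0, 1, 2): 30 + 13 + 9 = 52
σ = (0, 2, 1): 30 + (-2) + (-8) = 20
σ = (1, 0, 2): 26 + 19 + 9 = 54
σ = (1, 2, 0): 26 + (-2) + 20 = 44
σ = (2, 0, 1): 21 + 19 + (-8) = 32
σ = (2, 1, 0): 21 + 13 + 20 = 54
Optimal value attained by: σ = (1, 0, 2).
Answer: det⊕(G) = 54; verdict: SINGULAR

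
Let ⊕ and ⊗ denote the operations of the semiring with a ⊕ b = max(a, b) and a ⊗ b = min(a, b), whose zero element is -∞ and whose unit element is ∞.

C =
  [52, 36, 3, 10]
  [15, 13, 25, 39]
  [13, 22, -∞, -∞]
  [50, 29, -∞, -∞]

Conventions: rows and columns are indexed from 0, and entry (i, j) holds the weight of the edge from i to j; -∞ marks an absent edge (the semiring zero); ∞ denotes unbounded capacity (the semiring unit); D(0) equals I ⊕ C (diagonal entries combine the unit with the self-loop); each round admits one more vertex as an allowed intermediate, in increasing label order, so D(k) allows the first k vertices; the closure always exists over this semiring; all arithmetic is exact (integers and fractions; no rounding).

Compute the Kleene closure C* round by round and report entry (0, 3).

D(0):
  [∞, 36, 3, 10]
  [15, ∞, 25, 39]
  [13, 22, ∞, -∞]
  [50, 29, -∞, ∞]
D(1):
  [∞, 36, 3, 10]
  [15, ∞, 25, 39]
  [13, 22, ∞, 10]
  [50, 36, 3, ∞]
D(2):
  [∞, 36, 25, 36]
  [15, ∞, 25, 39]
  [15, 22, ∞, 22]
  [50, 36, 25, ∞]
D(3):
  [∞, 36, 25, 36]
  [15, ∞, 25, 39]
  [15, 22, ∞, 22]
  [50, 36, 25, ∞]
D(4):
  [∞, 36, 25, 36]
  [39, ∞, 25, 39]
  [22, 22, ∞, 22]
  [50, 36, 25, ∞]
Answer: C*[0][3] = 36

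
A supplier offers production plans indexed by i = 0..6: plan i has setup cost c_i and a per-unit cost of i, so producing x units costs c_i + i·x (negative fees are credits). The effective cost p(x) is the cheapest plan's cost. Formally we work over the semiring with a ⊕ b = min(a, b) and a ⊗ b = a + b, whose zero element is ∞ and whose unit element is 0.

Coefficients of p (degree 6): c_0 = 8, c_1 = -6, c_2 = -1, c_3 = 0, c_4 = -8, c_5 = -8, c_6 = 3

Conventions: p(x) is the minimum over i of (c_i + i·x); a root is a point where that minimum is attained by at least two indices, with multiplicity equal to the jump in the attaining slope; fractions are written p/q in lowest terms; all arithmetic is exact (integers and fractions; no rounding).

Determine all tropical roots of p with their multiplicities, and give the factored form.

hull edge (i=0, c=8) to (i=1, c=-6): slope -14, span 1
hull edge (i=1, c=-6) to (i=4, c=-8): slope -2/3, span 3
hull edge (i=4, c=-8) to (i=5, c=-8): slope 0, span 1
hull edge (i=5, c=-8) to (i=6, c=3): slope 11, span 1
Factored form: p(x) = 3 ⊗ (x ⊕ (-11)) ⊗ (x ⊕ 0) ⊗ (x ⊕ 2/3) ⊗ (x ⊕ 2/3) ⊗ (x ⊕ 2/3) ⊗ (x ⊕ 14)
Answer: roots = -11 (mult 1), 0 (mult 1), 2/3 (mult 3), 14 (mult 1)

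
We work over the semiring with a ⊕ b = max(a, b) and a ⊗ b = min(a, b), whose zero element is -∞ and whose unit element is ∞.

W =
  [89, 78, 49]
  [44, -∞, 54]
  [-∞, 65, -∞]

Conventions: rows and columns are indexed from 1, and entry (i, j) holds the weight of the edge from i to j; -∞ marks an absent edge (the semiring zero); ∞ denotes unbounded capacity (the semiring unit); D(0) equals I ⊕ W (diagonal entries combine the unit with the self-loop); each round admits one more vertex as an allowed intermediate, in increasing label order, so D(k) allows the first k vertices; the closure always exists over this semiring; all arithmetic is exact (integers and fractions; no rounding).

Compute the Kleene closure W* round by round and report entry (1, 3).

D(0):
  [∞, 78, 49]
  [44, ∞, 54]
  [-∞, 65, ∞]
D(1):
  [∞, 78, 49]
  [44, ∞, 54]
  [-∞, 65, ∞]
D(2):
  [∞, 78, 54]
  [44, ∞, 54]
  [44, 65, ∞]
D(3):
  [∞, 78, 54]
  [44, ∞, 54]
  [44, 65, ∞]
Answer: W*[1][3] = 54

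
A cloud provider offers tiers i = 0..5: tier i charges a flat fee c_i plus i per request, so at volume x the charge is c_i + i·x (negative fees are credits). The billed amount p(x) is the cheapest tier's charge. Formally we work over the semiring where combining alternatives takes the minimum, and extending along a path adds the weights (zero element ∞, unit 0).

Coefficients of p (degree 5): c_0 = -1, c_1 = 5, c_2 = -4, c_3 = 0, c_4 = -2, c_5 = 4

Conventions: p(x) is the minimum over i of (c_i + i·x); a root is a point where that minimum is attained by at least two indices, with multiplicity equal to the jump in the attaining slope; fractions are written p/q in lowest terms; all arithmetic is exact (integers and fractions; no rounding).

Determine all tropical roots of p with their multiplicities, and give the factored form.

hull edge (i=0, c=-1) to (i=2, c=-4): slope -3/2, span 2
hull edge (i=2, c=-4) to (i=4, c=-2): slope 1, span 2
hull edge (i=4, c=-2) to (i=5, c=4): slope 6, span 1
Factored form: p(x) = 4 ⊗ (x ⊕ (-6)) ⊗ (x ⊕ (-1)) ⊗ (x ⊕ (-1)) ⊗ (x ⊕ 3/2) ⊗ (x ⊕ 3/2)
Answer: roots = -6 (mult 1), -1 (mult 2), 3/2 (mult 2)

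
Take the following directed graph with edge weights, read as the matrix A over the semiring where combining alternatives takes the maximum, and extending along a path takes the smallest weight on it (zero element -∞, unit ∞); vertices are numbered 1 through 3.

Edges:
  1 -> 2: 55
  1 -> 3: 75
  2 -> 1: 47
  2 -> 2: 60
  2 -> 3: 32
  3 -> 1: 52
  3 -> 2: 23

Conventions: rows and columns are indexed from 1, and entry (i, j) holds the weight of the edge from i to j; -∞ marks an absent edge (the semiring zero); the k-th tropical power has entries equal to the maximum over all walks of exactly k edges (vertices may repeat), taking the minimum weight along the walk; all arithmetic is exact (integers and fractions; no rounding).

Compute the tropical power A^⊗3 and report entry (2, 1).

A^⊗2:
  [52, 55, 32]
  [47, 60, 47]
  [23, 52, 52]
A^⊗3:
  [47, 55, 52]
  [47, 60, 47]
  [52, 52, 32]
Key observation: the optimum is the walk 2->1->3->1, with weight 47 min 75 min 52 = 47.
Optimal value attained by: walk 2->1->3->1.
Answer: (A^⊗3)[2][1] = 47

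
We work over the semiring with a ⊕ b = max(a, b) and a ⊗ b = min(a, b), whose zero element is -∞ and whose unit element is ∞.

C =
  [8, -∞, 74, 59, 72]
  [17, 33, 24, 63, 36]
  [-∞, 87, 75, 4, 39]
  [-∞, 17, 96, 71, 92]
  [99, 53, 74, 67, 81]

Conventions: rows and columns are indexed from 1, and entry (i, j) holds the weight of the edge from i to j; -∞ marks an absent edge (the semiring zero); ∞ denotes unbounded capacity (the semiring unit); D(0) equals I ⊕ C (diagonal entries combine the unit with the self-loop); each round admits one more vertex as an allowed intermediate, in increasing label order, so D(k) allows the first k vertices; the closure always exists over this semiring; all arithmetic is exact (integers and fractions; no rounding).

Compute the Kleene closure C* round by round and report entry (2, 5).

D(0):
  [∞, -∞, 74, 59, 72]
  [17, ∞, 24, 63, 36]
  [-∞, 87, ∞, 4, 39]
  [-∞, 17, 96, ∞, 92]
  [99, 53, 74, 67, ∞]
D(1):
  [∞, -∞, 74, 59, 72]
  [17, ∞, 24, 63, 36]
  [-∞, 87, ∞, 4, 39]
  [-∞, 17, 96, ∞, 92]
  [99, 53, 74, 67, ∞]
D(2):
  [∞, -∞, 74, 59, 72]
  [17, ∞, 24, 63, 36]
  [17, 87, ∞, 63, 39]
  [17, 17, 96, ∞, 92]
  [99, 53, 74, 67, ∞]
D(3):
  [∞, 74, 74, 63, 72]
  [17, ∞, 24, 63, 36]
  [17, 87, ∞, 63, 39]
  [17, 87, 96, ∞, 92]
  [99, 74, 74, 67, ∞]
D(4):
  [∞, 74, 74, 63, 72]
  [17, ∞, 63, 63, 63]
  [17, 87, ∞, 63, 63]
  [17, 87, 96, ∞, 92]
  [99, 74, 74, 67, ∞]
D(5):
  [∞, 74, 74, 67, 72]
  [63, ∞, 63, 63, 63]
  [63, 87, ∞, 63, 63]
  [92, 87, 96, ∞, 92]
  [99, 74, 74, 67, ∞]
Answer: C*[2][5] = 63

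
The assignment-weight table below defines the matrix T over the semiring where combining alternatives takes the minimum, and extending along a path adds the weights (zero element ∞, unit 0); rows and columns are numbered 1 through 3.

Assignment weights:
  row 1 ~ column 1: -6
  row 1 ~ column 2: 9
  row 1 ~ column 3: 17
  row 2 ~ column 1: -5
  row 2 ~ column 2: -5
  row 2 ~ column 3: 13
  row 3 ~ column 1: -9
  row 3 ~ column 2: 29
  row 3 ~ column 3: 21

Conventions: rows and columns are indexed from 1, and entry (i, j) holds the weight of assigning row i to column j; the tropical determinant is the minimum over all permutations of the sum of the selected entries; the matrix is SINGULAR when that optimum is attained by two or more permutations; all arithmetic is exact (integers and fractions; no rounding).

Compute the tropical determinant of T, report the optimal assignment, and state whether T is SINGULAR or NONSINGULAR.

σ = (1, 2, 3): (-6) + (-5) + 21 = 10
σ = (1, 3, 2): (-6) + 13 + 29 = 36
σ = (2, 1, 3): 9 + (-5) + 21 = 25
σ = (2, 3, 1): 9 + 13 + (-9) = 13
σ = (3, 1, 2): 17 + (-5) + 29 = 41
σ = (3, 2, 1): 17 + (-5) + (-9) = 3
Optimal value attained by: σ = (3, 2, 1).
Answer: det⊕(T) = 3; verdict: NONSINGULAR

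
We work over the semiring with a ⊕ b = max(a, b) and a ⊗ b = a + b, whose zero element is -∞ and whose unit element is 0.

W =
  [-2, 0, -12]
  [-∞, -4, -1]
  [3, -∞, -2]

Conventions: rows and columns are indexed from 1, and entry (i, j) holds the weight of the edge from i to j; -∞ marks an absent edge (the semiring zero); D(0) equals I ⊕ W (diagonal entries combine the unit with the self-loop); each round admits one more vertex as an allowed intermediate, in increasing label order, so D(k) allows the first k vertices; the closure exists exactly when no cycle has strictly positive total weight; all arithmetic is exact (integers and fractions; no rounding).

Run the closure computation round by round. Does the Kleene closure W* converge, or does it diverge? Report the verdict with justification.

D(0):
  [0, 0, -12]
  [-∞, 0, -1]
  [3, -∞, 0]
D(1):
  [0, 0, -12]
  [-∞, 0, -1]
  [3, 3, 0]
Detection: at round 2, diagonal entry (3, 3) turns strictly positive.
Key observation: the cycle 3->1->2->3 has total weight 3 + 0 + (-1), which is strictly positive.
Answer: DIVERGES — positive cycle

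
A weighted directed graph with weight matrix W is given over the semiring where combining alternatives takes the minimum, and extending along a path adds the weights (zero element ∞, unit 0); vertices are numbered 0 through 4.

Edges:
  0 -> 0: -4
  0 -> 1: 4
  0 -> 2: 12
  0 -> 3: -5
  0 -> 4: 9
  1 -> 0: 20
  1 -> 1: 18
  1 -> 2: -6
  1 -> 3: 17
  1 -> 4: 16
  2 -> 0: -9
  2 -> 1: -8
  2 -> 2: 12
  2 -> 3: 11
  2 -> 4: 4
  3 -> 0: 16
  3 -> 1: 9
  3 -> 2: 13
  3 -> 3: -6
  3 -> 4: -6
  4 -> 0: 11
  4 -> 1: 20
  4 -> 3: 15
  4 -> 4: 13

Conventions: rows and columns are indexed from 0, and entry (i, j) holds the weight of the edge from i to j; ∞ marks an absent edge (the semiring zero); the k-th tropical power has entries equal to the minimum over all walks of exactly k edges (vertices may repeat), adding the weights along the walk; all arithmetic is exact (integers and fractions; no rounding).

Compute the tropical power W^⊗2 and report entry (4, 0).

W^⊗2:
  [-8, 0, -2, -11, -11]
  [-15, -14, 6, 5, -2]
  [-13, -5, -14, -14, 0]
  [4, 3, 3, -12, -12]
  [7, 15, 14, 6, 9]
Key observation: the optimum is the walk 4->0->0, with weight 11 + (-4) = 7.
Optimal value attained by: walk 4->0->0.
Answer: (W^⊗2)[4][0] = 7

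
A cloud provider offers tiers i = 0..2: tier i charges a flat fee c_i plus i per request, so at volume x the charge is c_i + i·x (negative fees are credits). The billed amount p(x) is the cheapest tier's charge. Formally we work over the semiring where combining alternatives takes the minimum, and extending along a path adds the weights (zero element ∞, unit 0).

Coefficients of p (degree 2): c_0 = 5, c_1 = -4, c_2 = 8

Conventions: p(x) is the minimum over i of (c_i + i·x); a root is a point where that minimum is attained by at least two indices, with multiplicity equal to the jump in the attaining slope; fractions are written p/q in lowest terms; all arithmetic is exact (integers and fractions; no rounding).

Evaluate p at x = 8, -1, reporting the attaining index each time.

p(8) = min(5+0·8=5, -4+1·8=4, 8+2·8=24) = 4 (attained by i=1)
p(-1) = min(5+0·(-1)=5, -4+1·(-1)=-5, 8+2·(-1)=6) = -5 (attained by i=1)
Answer: p(8) = 4; p(-1) = -5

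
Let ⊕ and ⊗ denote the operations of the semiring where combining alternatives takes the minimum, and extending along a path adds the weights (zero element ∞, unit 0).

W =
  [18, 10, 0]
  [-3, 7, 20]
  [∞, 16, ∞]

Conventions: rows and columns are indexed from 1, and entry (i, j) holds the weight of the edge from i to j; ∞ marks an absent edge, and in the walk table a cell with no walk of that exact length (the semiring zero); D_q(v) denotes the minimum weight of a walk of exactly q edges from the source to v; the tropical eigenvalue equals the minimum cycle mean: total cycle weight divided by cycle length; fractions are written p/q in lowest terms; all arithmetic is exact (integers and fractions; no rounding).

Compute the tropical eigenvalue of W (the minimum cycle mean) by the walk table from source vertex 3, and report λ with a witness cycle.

q=0: [∞, ∞, 0]
q=1: [∞, 16, ∞]
q=2: [13, 23, 36]
q=3: [20, 23, 13]
Optimal cycle mean attained by: cycle 1->2->1, total 10 + (-3), length 2.
Answer: λ = 7/2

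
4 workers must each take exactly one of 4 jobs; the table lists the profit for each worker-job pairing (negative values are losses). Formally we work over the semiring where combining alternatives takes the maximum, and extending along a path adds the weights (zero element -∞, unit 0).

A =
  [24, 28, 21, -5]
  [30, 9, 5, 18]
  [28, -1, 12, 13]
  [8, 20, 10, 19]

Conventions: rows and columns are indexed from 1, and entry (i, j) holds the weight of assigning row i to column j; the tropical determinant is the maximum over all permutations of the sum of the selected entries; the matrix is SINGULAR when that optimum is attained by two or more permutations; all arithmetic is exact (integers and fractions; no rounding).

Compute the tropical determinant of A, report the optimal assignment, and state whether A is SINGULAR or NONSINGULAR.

σ = (1, 2, 3, 4): 24 + 9 + 12 + 19 = 64
σ = (1, 2, 4, 3): 24 + 9 + 13 + 10 = 56
σ = (1, 3, 2, 4): 24 + 5 + (-1) + 19 = 47
σ = (1, 3, 4, 2): 24 + 5 + 13 + 20 = 62
σ = (1, 4, 2, 3): 24 + 18 + (-1) + 10 = 51
σ = (1, 4, 3, 2): 24 + 18 + 12 + 20 = 74
σ = (2, 1, 3, 4): 28 + 30 + 12 + 19 = 89
σ = (2, 1, 4, 3): 28 + 30 + 13 + 10 = 81
σ = (2, 3, 1, 4): 28 + 5 + 28 + 19 = 80
σ = (2, 3, 4, 1): 28 + 5 + 13 + 8 = 54
σ = (2, 4, 1, 3): 28 + 18 + 28 + 10 = 84
σ = (2, 4, 3, 1): 28 + 18 + 12 + 8 = 66
σ = (3, 1, 2, 4): 21 + 30 + (-1) + 19 = 69
σ = (3, 1, 4, 2): 21 + 30 + 13 + 20 = 84
σ = (3, 2, 1, 4): 21 + 9 + 28 + 19 = 77
σ = (3, 2, 4, 1): 21 + 9 + 13 + 8 = 51
σ = (3, 4, 1, 2): 21 + 18 + 28 + 20 = 87
σ = (3, 4, 2, 1): 21 + 18 + (-1) + 8 = 46
σ = (4, 1, 2, 3): (-5) + 30 + (-1) + 10 = 34
σ = (4, 1, 3, 2): (-5) + 30 + 12 + 20 = 57
σ = (4, 2, 1, 3): (-5) + 9 + 28 + 10 = 42
σ = (4, 2, 3, 1): (-5) + 9 + 12 + 8 = 24
σ = (4, 3, 1, 2): (-5) + 5 + 28 + 20 = 48
σ = (4, 3, 2, 1): (-5) + 5 + (-1) + 8 = 7
Optimal value attained by: σ = (2, 1, 3, 4).
Answer: det⊕(A) = 89; verdict: NONSINGULAR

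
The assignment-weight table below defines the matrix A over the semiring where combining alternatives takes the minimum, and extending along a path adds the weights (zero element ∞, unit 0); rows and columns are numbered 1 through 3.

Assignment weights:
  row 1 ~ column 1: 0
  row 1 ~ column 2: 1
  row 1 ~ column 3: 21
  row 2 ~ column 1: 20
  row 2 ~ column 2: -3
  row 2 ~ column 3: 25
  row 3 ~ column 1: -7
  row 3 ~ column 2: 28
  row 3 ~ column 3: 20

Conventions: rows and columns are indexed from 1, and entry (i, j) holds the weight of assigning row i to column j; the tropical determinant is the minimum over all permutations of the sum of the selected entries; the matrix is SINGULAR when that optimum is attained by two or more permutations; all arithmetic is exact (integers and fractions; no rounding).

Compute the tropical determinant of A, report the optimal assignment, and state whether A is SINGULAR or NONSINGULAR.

σ = (1, 2, 3): 0 + (-3) + 20 = 17
σ = (1, 3, 2): 0 + 25 + 28 = 53
σ = (2, 1, 3): 1 + 20 + 20 = 41
σ = (2, 3, 1): 1 + 25 + (-7) = 19
σ = (3, 1, 2): 21 + 20 + 28 = 69
σ = (3, 2, 1): 21 + (-3) + (-7) = 11
Optimal value attained by: σ = (3, 2, 1).
Answer: det⊕(A) = 11; verdict: NONSINGULAR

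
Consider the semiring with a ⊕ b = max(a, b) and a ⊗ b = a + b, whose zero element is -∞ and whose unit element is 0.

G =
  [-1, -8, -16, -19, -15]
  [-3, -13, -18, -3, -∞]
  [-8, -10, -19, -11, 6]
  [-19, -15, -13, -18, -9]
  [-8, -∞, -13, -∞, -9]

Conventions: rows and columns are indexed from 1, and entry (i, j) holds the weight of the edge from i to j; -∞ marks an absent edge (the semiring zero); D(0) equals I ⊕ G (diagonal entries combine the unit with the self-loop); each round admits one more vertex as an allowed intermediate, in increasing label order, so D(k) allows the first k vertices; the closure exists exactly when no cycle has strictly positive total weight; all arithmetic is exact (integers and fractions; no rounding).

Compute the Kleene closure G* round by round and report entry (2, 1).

D(0):
  [0, -8, -16, -19, -15]
  [-3, 0, -18, -3, -∞]
  [-8, -10, 0, -11, 6]
  [-19, -15, -13, 0, -9]
  [-8, -∞, -13, -∞, 0]
D(1):
  [0, -8, -16, -19, -15]
  [-3, 0, -18, -3, -18]
  [-8, -10, 0, -11, 6]
  [-19, -15, -13, 0, -9]
  [-8, -16, -13, -27, 0]
D(2):
  [0, -8, -16, -11, -15]
  [-3, 0, -18, -3, -18]
  [-8, -10, 0, -11, 6]
  [-18, -15, -13, 0, -9]
  [-8, -16, -13, -19, 0]
D(3):
  [0, -8, -16, -11, -10]
  [-3, 0, -18, -3, -12]
  [-8, -10, 0, -11, 6]
  [-18, -15, -13, 0, -7]
  [-8, -16, -13, -19, 0]
D(4):
  [0, -8, -16, -11, -10]
  [-3, 0, -16, -3, -10]
  [-8, -10, 0, -11, 6]
  [-18, -15, -13, 0, -7]
  [-8, -16, -13, -19, 0]
D(5):
  [0, -8, -16, -11, -10]
  [-3, 0, -16, -3, -10]
  [-2, -10, 0, -11, 6]
  [-15, -15, -13, 0, -7]
  [-8, -16, -13, -19, 0]
Answer: G*[2][1] = -3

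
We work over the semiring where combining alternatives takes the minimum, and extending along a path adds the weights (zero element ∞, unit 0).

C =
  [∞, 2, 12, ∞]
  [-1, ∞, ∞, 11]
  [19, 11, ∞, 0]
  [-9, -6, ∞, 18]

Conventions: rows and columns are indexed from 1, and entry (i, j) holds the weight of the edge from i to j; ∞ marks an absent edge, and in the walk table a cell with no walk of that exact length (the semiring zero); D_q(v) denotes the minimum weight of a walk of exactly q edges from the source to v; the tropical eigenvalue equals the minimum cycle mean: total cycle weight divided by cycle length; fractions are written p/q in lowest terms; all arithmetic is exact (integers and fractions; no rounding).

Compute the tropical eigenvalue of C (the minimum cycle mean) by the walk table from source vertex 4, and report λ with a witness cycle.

q=0: [∞, ∞, ∞, 0]
q=1: [-9, -6, ∞, 18]
q=2: [-7, -7, 3, 5]
q=3: [-8, -5, 5, 3]
q=4: [-6, -6, 4, 5]
Optimal cycle mean attained by: cycle 1->2->1, total 2 + (-1), length 2.
Answer: λ = 1/2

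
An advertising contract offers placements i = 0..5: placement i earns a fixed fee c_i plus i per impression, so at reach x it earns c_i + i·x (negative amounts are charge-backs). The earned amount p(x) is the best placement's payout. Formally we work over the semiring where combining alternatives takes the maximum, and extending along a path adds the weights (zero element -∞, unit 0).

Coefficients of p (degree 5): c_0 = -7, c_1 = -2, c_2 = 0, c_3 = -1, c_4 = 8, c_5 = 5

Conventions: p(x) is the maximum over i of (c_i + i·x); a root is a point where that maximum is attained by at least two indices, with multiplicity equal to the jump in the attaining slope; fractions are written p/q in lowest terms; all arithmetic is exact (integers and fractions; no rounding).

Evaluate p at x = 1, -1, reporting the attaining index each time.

p(1) = max(-7+0·1=-7, -2+1·1=-1, 0+2·1=2, -1+3·1=2, 8+4·1=12, 5+5·1=10) = 12 (attained by i=4)
p(-1) = max(-7+0·(-1)=-7, -2+1·(-1)=-3, 0+2·(-1)=-2, -1+3·(-1)=-4, 8+4·(-1)=4, 5+5·(-1)=0) = 4 (attained by i=4)
Answer: p(1) = 12; p(-1) = 4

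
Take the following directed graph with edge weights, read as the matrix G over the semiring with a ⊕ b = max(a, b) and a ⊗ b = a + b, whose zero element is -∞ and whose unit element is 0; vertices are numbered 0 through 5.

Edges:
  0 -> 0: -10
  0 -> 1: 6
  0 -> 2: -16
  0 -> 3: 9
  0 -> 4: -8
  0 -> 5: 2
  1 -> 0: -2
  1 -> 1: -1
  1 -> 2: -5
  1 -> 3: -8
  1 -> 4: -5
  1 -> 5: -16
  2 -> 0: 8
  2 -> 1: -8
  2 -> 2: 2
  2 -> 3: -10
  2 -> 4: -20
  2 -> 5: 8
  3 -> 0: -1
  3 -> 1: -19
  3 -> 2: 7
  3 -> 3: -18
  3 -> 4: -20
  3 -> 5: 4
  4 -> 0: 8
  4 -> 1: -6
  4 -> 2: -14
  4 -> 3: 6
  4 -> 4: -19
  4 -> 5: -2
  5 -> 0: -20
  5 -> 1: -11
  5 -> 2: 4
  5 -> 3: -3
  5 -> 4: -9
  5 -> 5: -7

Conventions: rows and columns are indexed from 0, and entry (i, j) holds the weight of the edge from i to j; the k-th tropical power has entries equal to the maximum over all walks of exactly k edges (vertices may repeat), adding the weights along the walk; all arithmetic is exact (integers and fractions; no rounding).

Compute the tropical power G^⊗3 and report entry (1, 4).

G^⊗2:
  [8, 5, 16, -1, 1, 13]
  [3, 4, -1, 7, -6, 3]
  [10, 14, 12, 17, 0, 10]
  [15, 5, 9, 8, -5, 15]
  [5, 14, 13, 17, 0, 10]
  [12, -4, 6, -3, -16, 12]
G^⊗3:
  [24, 14, 18, 17, 4, 24]
  [7, 9, 14, 12, -1, 11]
  [20, 16, 24, 19, 9, 21]
  [17, 21, 19, 24, 7, 17]
  [21, 13, 24, 14, 9, 21]
  [14, 18, 16, 21, 4, 14]
Key observation: the optimum is the walk 1->0->1->4, with weight (-2) + 6 + (-5) = -1.
Optimal value attained by: walk 1->0->1->4.
Answer: (G^⊗3)[1][4] = -1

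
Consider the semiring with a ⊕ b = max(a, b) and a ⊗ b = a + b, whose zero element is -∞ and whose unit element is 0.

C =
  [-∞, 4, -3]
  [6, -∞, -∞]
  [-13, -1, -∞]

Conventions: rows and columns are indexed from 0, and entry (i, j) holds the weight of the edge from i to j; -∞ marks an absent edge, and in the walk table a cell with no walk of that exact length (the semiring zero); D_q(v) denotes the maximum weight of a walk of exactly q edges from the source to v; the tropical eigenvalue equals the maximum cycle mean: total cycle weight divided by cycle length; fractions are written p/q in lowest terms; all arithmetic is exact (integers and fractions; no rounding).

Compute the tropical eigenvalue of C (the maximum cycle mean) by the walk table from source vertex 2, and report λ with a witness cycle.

q=0: [-∞, -∞, 0]
q=1: [-13, -1, -∞]
q=2: [5, -9, -16]
q=3: [-3, 9, 2]
Optimal cycle mean attained by: cycle 0->1->0, total 4 + 6, length 2.
Answer: λ = 5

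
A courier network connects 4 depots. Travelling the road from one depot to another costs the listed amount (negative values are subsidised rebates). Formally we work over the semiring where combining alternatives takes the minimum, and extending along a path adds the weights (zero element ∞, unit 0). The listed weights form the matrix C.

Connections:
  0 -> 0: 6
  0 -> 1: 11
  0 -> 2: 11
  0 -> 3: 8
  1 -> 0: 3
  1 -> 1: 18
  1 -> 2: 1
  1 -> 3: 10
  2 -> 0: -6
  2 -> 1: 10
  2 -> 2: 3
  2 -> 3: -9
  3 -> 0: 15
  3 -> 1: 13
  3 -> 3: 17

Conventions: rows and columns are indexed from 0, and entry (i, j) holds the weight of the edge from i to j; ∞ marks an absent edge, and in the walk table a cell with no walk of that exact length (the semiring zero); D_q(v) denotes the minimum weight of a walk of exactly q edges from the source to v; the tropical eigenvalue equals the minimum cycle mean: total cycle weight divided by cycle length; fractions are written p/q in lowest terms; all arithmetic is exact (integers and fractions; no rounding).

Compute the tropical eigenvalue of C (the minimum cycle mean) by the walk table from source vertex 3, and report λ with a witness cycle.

q=0: [∞, ∞, ∞, 0]
q=1: [15, 13, ∞, 17]
q=2: [16, 26, 14, 23]
q=3: [8, 24, 17, 5]
q=4: [11, 18, 19, 8]
Optimal cycle mean attained by: cycle 1->2->3->1, total 1 + (-9) + 13, length 3.
Answer: λ = 5/3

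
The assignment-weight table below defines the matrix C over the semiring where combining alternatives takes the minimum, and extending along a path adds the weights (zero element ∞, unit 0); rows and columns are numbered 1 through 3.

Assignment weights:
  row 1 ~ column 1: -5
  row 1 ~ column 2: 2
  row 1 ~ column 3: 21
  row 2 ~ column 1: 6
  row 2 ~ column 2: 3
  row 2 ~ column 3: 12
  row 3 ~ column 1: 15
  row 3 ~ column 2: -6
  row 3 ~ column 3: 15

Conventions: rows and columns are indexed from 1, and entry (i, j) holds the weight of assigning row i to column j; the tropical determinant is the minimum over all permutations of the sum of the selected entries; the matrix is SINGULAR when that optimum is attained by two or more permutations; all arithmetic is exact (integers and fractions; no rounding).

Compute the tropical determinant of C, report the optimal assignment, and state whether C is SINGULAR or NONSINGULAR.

σ = (1, 2, 3): (-5) + 3 + 15 = 13
σ = (1, 3, 2): (-5) + 12 + (-6) = 1
σ = (2, 1, 3): 2 + 6 + 15 = 23
σ = (2, 3, 1): 2 + 12 + 15 = 29
σ = (3, 1, 2): 21 + 6 + (-6) = 21
σ = (3, 2, 1): 21 + 3 + 15 = 39
Optimal value attained by: σ = (1, 3, 2).
Answer: det⊕(C) = 1; verdict: NONSINGULAR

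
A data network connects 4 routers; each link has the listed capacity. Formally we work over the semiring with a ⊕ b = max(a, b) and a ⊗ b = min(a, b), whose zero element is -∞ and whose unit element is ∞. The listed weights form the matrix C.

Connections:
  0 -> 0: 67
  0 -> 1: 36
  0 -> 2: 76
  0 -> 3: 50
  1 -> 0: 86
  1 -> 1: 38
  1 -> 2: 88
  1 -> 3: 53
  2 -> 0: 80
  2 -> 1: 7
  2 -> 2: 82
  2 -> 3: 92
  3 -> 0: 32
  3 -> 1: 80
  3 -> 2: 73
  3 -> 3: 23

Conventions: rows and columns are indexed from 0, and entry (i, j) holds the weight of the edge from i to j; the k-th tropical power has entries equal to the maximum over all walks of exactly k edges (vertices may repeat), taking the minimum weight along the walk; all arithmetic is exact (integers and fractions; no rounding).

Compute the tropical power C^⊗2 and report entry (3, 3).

C^⊗2:
  [76, 50, 76, 76]
  [80, 53, 82, 88]
  [80, 80, 82, 82]
  [80, 38, 80, 73]
Key observation: the optimum is the walk 3->2->3, with weight 73 min 92 = 73.
Optimal value attained by: walk 3->2->3.
Answer: (C^⊗2)[3][3] = 73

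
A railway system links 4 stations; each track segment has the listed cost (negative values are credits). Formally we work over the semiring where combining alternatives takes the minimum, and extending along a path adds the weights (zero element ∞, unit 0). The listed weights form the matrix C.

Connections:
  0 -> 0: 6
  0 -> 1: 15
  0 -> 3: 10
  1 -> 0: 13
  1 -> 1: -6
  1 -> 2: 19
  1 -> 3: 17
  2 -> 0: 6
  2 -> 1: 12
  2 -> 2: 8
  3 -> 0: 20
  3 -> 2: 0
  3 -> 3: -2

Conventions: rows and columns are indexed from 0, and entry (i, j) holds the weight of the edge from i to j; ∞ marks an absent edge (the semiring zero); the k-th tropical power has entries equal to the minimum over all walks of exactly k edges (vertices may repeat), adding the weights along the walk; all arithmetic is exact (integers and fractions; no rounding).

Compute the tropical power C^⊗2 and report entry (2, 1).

C^⊗2:
  [12, 9, 10, 8]
  [7, -12, 13, 11]
  [12, 6, 16, 16]
  [6, 12, -2, -4]
Key observation: the optimum is the walk 2->1->1, with weight 12 + (-6) = 6.
Optimal value attained by: walk 2->1->1.
Answer: (C^⊗2)[2][1] = 6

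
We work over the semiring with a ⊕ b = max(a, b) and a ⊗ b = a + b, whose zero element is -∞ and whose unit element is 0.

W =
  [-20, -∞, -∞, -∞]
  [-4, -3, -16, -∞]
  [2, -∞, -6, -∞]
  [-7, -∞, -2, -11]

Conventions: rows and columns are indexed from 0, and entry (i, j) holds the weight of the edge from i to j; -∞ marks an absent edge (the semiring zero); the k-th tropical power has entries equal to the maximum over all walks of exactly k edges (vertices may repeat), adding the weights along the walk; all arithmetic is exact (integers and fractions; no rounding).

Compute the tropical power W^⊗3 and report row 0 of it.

W^⊗2:
  [-40, -∞, -∞, -∞]
  [-7, -6, -19, -∞]
  [-4, -∞, -12, -∞]
  [0, -∞, -8, -22]
W^⊗3:
  [-60, -∞, -∞, -∞]
  [-10, -9, -22, -∞]
  [-10, -∞, -18, -∞]
  [-6, -∞, -14, -33]
Answer: row 0 of W^⊗3 = [-60, -∞, -∞, -∞]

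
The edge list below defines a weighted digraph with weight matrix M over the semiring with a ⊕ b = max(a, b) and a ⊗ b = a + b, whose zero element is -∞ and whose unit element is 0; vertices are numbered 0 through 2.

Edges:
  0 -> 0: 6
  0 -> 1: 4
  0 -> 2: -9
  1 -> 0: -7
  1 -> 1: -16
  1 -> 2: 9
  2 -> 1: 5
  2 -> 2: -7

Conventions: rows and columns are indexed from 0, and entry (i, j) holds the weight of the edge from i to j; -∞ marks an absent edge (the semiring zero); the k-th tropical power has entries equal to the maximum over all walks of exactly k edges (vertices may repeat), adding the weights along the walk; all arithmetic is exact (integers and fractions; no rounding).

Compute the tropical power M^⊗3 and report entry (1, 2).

M^⊗2:
  [12, 10, 13]
  [-1, 14, 2]
  [-2, -2, 14]
M^⊗3:
  [18, 18, 19]
  [7, 7, 23]
  [4, 19, 7]
Key observation: the optimum is the walk 1->2->1->2, with weight 9 + 5 + 9 = 23.
Optimal value attained by: walk 1->2->1->2.
Answer: (M^⊗3)[1][2] = 23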